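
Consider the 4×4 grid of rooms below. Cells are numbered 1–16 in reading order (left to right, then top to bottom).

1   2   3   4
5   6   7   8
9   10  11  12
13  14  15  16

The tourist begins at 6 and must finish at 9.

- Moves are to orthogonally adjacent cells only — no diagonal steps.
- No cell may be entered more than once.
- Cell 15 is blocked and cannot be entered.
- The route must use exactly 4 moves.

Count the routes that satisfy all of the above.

Need simple routes of exactly 4 moves from 6 to 9 (Manhattan distance 2, so 1 moves are spent on a detour and 1 undoing it).
Enumerating: 6 2 1 5 9 | 6 10 14 13 9 | 6 7 11 10 9.
That gives 3 routes.

3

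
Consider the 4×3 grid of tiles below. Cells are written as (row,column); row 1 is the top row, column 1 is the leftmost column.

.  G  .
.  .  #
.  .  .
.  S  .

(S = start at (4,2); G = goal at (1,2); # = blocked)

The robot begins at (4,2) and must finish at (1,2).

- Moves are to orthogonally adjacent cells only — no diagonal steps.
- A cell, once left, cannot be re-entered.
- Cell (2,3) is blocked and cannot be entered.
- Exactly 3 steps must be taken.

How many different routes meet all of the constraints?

1

Need simple routes of exactly 3 moves from (4,2) to (1,2) (Manhattan distance 3, so 0 moves are spent on a detour and 0 undoing it).
Enumerating: (4,2) (3,2) (2,2) (1,2).
That gives 1 route.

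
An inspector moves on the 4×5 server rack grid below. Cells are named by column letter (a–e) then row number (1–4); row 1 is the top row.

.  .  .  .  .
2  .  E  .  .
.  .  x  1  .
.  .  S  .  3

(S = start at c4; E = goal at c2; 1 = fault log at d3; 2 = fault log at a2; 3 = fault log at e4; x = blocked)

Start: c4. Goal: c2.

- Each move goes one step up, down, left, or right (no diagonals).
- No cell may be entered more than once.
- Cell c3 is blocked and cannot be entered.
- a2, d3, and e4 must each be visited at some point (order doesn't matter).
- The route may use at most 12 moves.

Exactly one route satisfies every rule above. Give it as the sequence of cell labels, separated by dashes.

c4 - d4 - e4 - e3 - d3 - d2 - d1 - c1 - b1 - a1 - a2 - b2 - c2

The 12-move cap with required stops at a2, d3, e4 leaves no slack for detours.
Route from c4: 2× right (reaching e4), up to e3, left to d3, 2× up (reaching d1), 3× left (reaching a1), down to a2, 2× right (reaching c2) — 12 moves in all.
Check: all required cells visited; 12 ≤ 12 moves.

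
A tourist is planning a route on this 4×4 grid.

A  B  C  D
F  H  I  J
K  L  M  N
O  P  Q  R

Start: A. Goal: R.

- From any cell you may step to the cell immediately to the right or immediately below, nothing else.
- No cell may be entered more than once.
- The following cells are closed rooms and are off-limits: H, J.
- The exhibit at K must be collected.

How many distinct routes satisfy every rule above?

A right/down-only route from A to R makes exactly 3 down-moves and 3 right-moves in some order.
With no other constraints that would be C(6,3) = 20 routes.
Split at K and multiply the segment counts (each segment already excludes blocked cells): A→K: 1; K→R: 4; product = 4.
That gives 4 routes.

4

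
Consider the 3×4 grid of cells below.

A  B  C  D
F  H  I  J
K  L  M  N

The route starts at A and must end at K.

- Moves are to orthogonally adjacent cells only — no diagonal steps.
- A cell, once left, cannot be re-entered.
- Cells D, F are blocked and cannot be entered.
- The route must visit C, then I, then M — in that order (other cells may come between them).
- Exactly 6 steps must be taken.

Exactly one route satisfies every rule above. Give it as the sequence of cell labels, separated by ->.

The waypoints must appear in the order C, I, M, with no cell reused.
Route from A: 2× right (reaching C), 2× down (reaching M), 2× left (reaching K) — 6 moves in all.
Check: order respected (C at step 2, I at step 3, M at step 4); 6 moves as required.

A -> B -> C -> I -> M -> L -> K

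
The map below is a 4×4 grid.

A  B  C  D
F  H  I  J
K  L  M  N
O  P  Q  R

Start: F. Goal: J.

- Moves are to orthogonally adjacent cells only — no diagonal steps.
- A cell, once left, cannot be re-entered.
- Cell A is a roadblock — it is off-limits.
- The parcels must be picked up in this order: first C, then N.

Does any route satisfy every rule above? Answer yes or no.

One route that works: F → H → B → C → I → M → N → J.

yes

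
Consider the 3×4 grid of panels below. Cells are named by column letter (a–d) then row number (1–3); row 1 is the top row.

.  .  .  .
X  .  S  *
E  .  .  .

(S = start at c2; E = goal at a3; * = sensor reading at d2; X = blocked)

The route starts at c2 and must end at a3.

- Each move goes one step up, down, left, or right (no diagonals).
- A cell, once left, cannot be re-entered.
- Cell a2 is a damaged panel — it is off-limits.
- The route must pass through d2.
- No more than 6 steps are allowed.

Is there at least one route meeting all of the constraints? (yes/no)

yes

One route that works: c2 → d2 → d3 → c3 → b3 → a3.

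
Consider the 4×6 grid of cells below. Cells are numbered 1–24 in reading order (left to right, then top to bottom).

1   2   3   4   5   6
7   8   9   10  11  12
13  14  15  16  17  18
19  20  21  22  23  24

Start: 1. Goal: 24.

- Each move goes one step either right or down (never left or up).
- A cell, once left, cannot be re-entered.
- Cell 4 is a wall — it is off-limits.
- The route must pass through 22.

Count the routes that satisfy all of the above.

A right/down-only route from 1 to 24 makes exactly 3 down-moves and 5 right-moves in some order.
With no other constraints that would be C(8,3) = 56 routes.
Split at 22 and multiply the segment counts (each segment already excludes blocked cells): 1→22: 19; 22→24: 1; product = 19.
That gives 19 routes.

19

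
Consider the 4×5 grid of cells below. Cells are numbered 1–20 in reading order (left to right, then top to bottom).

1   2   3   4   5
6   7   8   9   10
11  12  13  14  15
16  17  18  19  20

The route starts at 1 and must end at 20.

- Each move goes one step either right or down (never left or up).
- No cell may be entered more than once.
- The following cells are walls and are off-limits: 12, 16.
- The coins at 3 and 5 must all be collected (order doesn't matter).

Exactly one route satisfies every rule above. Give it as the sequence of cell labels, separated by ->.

Moves only go right or down, so the column and row indices never decrease.
Route from 1: right 4 to 5, down 3 to 20 — 7 moves in all.
Check: all required cells visited.

1 -> 2 -> 3 -> 4 -> 5 -> 10 -> 15 -> 20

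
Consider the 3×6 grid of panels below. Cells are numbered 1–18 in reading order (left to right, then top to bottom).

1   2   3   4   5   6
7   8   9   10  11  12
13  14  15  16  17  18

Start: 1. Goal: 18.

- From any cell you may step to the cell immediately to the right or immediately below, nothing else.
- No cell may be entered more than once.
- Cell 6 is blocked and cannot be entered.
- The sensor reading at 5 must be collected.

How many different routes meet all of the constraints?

2

A right/down-only route from 1 to 18 makes exactly 2 down-moves and 5 right-moves in some order.
With no other constraints that would be C(7,2) = 21 routes.
Split at 5 and multiply the segment counts (each segment already excludes blocked cells): 1→5: 1; 5→18: 2; product = 2.
That gives 2 routes.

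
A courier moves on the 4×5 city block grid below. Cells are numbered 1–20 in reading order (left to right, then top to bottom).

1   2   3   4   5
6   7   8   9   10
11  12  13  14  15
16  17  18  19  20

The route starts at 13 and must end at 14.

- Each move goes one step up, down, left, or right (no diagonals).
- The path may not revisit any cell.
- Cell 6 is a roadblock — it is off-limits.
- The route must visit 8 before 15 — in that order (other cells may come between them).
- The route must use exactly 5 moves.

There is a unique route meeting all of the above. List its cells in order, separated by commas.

The waypoints must appear in the order 8, 15, with no cell reused.
Route from 13: up 1 to 8, right 2 to 10, down 1 to 15, left 1 to 14 — 5 moves in all.
Check: order respected (8 at step 1, 15 at step 4); 5 moves as required.

13, 8, 9, 10, 15, 14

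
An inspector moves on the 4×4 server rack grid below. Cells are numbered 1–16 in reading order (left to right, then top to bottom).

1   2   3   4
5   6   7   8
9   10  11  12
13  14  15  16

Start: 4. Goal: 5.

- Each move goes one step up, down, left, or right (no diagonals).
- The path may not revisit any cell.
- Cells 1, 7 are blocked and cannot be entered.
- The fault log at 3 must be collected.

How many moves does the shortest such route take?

4

Any route passes through 3 somewhere between 4 and 5. Summing Manhattan distances along the two legs (4 → 3 → 5) gives a lower bound of 1 + 3 = 4 moves.
A route of 4 moves achieves this: 4 → 3 → 2 → 6 → 5.
Since 4 matches the lower bound, it is optimal.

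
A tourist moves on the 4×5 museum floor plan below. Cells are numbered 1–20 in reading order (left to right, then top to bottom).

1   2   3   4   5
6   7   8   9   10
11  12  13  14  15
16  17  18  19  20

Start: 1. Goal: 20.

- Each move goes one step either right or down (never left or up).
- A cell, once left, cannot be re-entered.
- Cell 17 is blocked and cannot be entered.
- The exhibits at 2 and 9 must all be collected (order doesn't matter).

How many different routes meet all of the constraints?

A right/down-only route from 1 to 20 makes exactly 3 down-moves and 4 right-moves in some order.
With no other constraints that would be C(7,3) = 35 routes.
A monotone route can only reach the required cells in the order 2, 9, so split there and multiply the segment counts (each segment already excludes blocked cells): 1→2: 1; 2→9: 3; 9→20: 3; product = 9.
That gives 9 routes.

9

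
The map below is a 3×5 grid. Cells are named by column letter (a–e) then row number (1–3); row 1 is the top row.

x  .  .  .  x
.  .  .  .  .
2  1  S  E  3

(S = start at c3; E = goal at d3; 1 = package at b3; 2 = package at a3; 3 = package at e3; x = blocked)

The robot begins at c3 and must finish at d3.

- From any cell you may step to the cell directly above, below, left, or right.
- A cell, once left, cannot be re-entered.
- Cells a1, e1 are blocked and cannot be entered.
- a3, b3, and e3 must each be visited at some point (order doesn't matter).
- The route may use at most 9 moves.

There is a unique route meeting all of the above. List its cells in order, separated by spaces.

c3 b3 a3 a2 b2 c2 d2 e2 e3 d3

Any route must reach a3, b3, and e3 and still end at d3 within 9 moves, so the order of the required stops is forced.
Route from c3: 2× left (reaching a3), up to a2, 4× right (reaching e2), down to e3, left to d3 — 9 moves in all.
Check: all required cells visited; 9 ≤ 9 moves.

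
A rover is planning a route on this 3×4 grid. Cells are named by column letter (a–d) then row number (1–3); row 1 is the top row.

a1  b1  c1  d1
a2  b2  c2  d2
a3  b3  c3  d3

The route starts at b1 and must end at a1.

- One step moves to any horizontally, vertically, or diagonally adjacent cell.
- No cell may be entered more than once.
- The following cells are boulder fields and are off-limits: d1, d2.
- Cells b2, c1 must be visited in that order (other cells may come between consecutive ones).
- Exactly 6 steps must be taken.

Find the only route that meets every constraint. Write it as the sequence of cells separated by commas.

The waypoints must appear in the order b2, c1, with no cell reused.
Route from b1: down 1 to b2, up-right 1 to c1, down 1 to c2, down-left 1 to b3, up-left 1 to a2, up 1 to a1 — 6 moves in all.
Check: order respected (b2 at step 1, c1 at step 2); 6 moves as required.

b1, b2, c1, c2, b3, a2, a1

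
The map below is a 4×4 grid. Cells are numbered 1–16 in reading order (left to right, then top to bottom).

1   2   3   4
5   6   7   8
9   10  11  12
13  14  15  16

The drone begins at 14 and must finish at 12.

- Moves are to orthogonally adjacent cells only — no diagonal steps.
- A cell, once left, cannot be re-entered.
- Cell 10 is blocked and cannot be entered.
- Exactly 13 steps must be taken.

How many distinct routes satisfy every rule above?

Need simple routes of exactly 13 moves from 14 to 12 (Manhattan distance 3, so 5 moves are spent on a detour and 5 undoing it).
Enumerating: 14 13 9 5 1 2 3 4 8 7 11 15 16 12 | 14 13 9 5 6 2 3 4 8 7 11 15 16 12.
That gives 2 routes.

2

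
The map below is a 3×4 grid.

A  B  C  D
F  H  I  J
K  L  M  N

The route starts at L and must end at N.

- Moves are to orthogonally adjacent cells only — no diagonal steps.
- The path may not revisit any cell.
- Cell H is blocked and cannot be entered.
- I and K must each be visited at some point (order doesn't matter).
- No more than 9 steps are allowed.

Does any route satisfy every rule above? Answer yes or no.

yes

One route that works: L → K → F → A → B → C → I → M → N.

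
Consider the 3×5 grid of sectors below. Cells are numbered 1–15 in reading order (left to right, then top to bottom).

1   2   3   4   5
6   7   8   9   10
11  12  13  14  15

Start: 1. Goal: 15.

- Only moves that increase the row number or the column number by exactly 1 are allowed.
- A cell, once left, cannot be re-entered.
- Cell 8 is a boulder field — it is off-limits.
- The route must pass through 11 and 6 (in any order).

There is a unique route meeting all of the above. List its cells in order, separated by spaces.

Moves only go right or down, so the column and row indices never decrease.
Route from 1: down 2 to 11, right 4 to 15 — 6 moves in all.
Check: all required cells visited.

1 6 11 12 13 14 15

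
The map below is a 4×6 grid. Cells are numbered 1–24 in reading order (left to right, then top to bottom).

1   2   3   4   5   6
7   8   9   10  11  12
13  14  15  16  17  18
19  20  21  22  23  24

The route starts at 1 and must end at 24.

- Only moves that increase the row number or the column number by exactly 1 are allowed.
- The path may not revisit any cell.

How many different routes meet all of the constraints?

A right/down-only route from 1 to 24 makes exactly 3 down-moves and 5 right-moves in some order.
With no other constraints that would be C(8,3) = 56 routes.
That gives 56 routes.

56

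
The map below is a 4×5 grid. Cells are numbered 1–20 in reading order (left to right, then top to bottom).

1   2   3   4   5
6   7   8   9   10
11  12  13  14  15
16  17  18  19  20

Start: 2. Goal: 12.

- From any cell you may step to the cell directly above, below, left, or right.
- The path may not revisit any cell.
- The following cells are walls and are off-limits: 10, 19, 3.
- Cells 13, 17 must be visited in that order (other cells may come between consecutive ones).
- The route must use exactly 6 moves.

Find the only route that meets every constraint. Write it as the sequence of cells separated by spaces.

2 7 8 13 18 17 12

The waypoints must appear in the order 13, 17, with no cell reused.
Route from 2: down to 7, right to 8, 2× down (reaching 18), left to 17, up to 12 — 6 moves in all.
Check: order respected (13 at step 3, 17 at step 5); 6 moves as required.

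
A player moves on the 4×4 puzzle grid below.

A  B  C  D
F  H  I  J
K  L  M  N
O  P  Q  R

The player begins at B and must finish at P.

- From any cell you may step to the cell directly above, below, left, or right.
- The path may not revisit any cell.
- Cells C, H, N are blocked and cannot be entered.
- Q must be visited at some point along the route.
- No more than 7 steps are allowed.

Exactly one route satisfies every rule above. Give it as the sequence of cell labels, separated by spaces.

The budget equals the shortest possible length, so every move has to be on a shortest route through the required cells.
Route from B: left 1 to A, down 2 to K, right 2 to M, down 1 to Q, left 1 to P — 7 moves in all.
Check: all required cells visited; 7 ≤ 7 moves.

B A F K L M Q P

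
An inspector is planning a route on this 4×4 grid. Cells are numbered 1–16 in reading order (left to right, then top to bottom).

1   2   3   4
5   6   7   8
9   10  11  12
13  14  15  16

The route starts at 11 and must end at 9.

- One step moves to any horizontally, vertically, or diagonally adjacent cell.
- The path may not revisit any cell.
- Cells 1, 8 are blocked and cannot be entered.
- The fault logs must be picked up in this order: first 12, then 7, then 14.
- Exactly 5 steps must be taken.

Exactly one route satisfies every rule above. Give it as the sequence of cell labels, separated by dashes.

11 - 12 - 7 - 10 - 14 - 9

The waypoints must appear in the order 12, 7, 14, with no cell reused.
Route from 11: right 1 to 12, up-left 1 to 7, down-left 1 to 10, down 1 to 14, up-left 1 to 9 — 5 moves in all.
Check: order respected (12 at step 1, 7 at step 2, 14 at step 4); 5 moves as required.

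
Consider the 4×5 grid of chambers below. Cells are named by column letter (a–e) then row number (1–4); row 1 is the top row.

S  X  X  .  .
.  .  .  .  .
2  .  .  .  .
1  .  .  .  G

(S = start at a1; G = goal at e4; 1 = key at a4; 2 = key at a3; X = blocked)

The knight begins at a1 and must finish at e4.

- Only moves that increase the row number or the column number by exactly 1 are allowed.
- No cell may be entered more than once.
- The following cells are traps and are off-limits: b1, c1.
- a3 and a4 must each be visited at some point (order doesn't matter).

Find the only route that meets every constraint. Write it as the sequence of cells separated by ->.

a1 -> a2 -> a3 -> a4 -> b4 -> c4 -> d4 -> e4

Moves only go right or down, so the column and row indices never decrease.
Route from a1: 3× down (reaching a4), 4× right (reaching e4) — 7 moves in all.
Check: all required cells visited.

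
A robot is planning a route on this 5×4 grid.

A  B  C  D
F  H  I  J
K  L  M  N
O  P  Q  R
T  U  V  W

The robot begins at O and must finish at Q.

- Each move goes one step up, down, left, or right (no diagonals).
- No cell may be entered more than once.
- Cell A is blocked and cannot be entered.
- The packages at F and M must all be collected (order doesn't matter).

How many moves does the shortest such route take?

6

Any route passes through F and M in some order between O and Q. Summing Manhattan distances along each leg and taking the cheapest ordering (O → F → M → Q) gives a lower bound of 2 + 3 + 1 = 6 moves.
A route of 6 moves achieves this: O → K → F → H → L → M → Q.
Since 6 matches the lower bound, it is optimal.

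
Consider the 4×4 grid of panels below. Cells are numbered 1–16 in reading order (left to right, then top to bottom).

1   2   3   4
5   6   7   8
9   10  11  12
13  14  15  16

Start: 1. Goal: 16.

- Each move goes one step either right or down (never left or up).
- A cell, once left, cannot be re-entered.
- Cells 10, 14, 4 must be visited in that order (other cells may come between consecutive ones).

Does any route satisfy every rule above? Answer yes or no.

4 lies above 14, so going from 14 to 4 would need an upward move — but moves only go right/down, so 14 cannot be visited before 4.

no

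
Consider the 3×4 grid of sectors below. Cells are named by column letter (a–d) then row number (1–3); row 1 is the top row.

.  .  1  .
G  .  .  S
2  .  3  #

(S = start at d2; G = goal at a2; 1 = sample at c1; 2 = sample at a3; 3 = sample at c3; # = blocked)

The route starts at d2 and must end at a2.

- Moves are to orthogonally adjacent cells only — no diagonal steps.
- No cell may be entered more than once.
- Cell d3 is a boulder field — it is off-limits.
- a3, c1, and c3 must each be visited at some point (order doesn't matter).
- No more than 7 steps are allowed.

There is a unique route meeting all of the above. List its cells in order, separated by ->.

Any route must reach a3, c1, and c3 and still end at a2 within 7 moves, so the order of the required stops is forced.
Route from d2: up 1 to d1, left 1 to c1, down 2 to c3, left 2 to a3, up 1 to a2 — 7 moves in all.
Check: all required cells visited; 7 ≤ 7 moves.

d2 -> d1 -> c1 -> c2 -> c3 -> b3 -> a3 -> a2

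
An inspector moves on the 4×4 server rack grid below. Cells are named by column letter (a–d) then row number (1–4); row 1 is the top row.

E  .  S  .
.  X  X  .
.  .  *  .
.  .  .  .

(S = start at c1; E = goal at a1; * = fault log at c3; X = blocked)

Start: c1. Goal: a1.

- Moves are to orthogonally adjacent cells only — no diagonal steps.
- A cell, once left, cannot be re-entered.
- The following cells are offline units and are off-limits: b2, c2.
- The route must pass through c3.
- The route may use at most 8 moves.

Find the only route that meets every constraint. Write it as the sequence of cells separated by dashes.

c1 - d1 - d2 - d3 - c3 - b3 - a3 - a2 - a1

Any route must reach c3 and still end at a1 within 8 moves, so the order of the required stops is forced.
Route from c1: right 1 to d1, down 2 to d3, left 3 to a3, up 2 to a1 — 8 moves in all.
Check: all required cells visited; 8 ≤ 8 moves.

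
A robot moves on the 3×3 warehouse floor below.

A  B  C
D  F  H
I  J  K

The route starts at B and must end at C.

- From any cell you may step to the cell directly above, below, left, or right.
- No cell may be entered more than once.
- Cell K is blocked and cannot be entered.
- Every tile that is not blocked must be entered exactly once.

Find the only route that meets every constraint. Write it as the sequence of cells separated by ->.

B -> A -> D -> I -> J -> F -> H -> C

Need to visit all 8 open cells exactly once, starting at B and ending at C.
Cell H has only two open neighbours (C and F), so the path must pass straight through it: one of those is the cell it's entered from and the other is where it exits.
Route from B: left to A, 2× down (reaching I), right to J, up to F, right to H, up to C — 7 moves in all.
Check: all 8 open cells covered.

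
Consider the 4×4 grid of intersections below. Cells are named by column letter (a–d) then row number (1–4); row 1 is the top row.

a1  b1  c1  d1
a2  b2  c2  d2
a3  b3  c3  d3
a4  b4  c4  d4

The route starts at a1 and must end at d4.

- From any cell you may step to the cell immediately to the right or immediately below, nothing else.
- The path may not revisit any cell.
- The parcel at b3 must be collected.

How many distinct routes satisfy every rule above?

A right/down-only route from a1 to d4 makes exactly 3 down-moves and 3 right-moves in some order.
With no other constraints that would be C(6,3) = 20 routes.
Split at b3 and multiply the segment counts: a1→b3: 3; b3→d4: 3; product = 9.
That gives 9 routes.

9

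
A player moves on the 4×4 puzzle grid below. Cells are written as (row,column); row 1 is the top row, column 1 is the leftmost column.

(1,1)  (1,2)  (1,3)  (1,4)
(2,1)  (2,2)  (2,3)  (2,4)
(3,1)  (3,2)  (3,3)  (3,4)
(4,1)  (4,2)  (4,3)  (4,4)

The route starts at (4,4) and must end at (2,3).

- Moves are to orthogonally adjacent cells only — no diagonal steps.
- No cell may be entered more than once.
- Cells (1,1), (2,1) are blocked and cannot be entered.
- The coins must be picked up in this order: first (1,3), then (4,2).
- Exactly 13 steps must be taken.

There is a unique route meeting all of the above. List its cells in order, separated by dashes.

(4,4) - (3,4) - (2,4) - (1,4) - (1,3) - (1,2) - (2,2) - (3,2) - (3,1) - (4,1) - (4,2) - (4,3) - (3,3) - (2,3)

The waypoints must appear in the order (1,3), (4,2), with no cell reused.
Route from (4,4): up 3 to (1,4), left 2 to (1,2), down 2 to (3,2), left 1 to (3,1), down 1 to (4,1), right 2 to (4,3), up 2 to (2,3) — 13 moves in all.
Check: order respected ((1,3) at step 4, (4,2) at step 10); 13 moves as required.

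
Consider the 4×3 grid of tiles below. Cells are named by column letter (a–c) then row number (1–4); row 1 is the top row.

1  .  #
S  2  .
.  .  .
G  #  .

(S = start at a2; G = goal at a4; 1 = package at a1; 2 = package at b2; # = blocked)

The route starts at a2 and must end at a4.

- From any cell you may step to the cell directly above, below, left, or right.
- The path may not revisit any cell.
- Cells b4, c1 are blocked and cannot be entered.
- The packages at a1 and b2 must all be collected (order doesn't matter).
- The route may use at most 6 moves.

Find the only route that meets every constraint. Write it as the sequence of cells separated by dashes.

The budget equals the shortest possible length, so every move has to be on a shortest route through the required cells.
Route from a2: up 1 to a1, right 1 to b1, down 2 to b3, left 1 to a3, down 1 to a4 — 6 moves in all.
Check: all required cells visited; 6 ≤ 6 moves.

a2 - a1 - b1 - b2 - b3 - a3 - a4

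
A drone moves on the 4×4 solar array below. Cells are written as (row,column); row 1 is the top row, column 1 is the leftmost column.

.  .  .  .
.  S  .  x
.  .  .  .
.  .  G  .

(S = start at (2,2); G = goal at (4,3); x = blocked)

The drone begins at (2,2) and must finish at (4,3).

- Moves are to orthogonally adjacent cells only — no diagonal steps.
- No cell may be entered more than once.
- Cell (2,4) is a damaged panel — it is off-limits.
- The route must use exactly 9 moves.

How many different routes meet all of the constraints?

10

Need simple routes of exactly 9 moves from (2,2) to (4,3) (Manhattan distance 3, so 3 moves are spent on a detour and 3 undoing it).
Branch systematically from the start, pruning whenever the remaining move budget drops below the Manhattan distance to (4,3) or differs from it in parity. Grouping the completions by first move — via (1,2): 3; via (3,2): 1; via (2,1): 3; via (2,3): 3 — and summing: 3 + 1 + 3 + 3 = 10.
That gives 10 routes.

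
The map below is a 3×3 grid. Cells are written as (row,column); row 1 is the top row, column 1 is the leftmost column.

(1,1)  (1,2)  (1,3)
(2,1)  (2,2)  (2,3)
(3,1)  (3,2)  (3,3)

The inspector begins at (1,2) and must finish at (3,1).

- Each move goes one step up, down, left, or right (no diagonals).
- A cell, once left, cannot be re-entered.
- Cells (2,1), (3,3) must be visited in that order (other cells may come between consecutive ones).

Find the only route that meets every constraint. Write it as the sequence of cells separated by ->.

(1,2) -> (1,1) -> (2,1) -> (2,2) -> (2,3) -> (3,3) -> (3,2) -> (3,1)

The waypoints must appear in the order (2,1), (3,3), with no cell reused.
Route from (1,2): left 1 to (1,1), down 1 to (2,1), right 2 to (2,3), down 1 to (3,3), left 2 to (3,1) — 7 moves in all.
Check: order respected ((2,1) at step 2, (3,3) at step 5).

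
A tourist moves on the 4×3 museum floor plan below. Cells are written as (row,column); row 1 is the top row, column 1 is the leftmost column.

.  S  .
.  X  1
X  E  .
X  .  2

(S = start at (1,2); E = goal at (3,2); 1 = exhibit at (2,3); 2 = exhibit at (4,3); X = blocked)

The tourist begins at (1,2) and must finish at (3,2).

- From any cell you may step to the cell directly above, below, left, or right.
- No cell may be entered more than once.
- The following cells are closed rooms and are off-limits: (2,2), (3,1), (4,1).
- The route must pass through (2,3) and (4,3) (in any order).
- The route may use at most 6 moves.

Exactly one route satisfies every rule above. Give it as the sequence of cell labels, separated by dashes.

(1,2) - (1,3) - (2,3) - (3,3) - (4,3) - (4,2) - (3,2)

Any route must reach (2,3) and (4,3) and still end at (3,2) within 6 moves, so the order of the required stops is forced.
Route from (1,2): right 1 to (1,3), down 3 to (4,3), left 1 to (4,2), up 1 to (3,2) — 6 moves in all.
Check: all required cells visited; 6 ≤ 6 moves.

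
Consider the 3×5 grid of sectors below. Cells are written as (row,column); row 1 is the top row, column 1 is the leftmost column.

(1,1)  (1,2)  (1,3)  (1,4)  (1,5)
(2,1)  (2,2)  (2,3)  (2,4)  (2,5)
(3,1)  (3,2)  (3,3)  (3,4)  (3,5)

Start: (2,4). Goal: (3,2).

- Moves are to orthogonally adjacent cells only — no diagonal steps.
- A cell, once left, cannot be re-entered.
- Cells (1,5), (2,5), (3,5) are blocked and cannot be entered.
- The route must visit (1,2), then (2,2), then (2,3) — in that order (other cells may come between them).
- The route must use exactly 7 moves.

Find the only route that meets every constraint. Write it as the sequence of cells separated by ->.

(2,4) -> (1,4) -> (1,3) -> (1,2) -> (2,2) -> (2,3) -> (3,3) -> (3,2)

The waypoints must appear in the order (1,2), (2,2), (2,3), with no cell reused.
Route from (2,4): up to (1,4), 2× left (reaching (1,2)), down to (2,2), right to (2,3), down to (3,3), left to (3,2) — 7 moves in all.
Check: order respected ((1,2) at step 3, (2,2) at step 4, (2,3) at step 5); 7 moves as required.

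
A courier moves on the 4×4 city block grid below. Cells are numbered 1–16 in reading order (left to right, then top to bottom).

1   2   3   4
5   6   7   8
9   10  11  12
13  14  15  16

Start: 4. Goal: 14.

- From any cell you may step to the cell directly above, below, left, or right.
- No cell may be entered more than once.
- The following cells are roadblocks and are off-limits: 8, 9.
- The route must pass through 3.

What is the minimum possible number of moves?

Any route passes through 3 somewhere between 4 and 14. Summing Manhattan distances along the two legs (4 → 3 → 14) gives a lower bound of 1 + 4 = 5 moves.
A route of 5 moves achieves this: 4 → 3 → 7 → 11 → 15 → 14.
Since 5 matches the lower bound, it is optimal.

5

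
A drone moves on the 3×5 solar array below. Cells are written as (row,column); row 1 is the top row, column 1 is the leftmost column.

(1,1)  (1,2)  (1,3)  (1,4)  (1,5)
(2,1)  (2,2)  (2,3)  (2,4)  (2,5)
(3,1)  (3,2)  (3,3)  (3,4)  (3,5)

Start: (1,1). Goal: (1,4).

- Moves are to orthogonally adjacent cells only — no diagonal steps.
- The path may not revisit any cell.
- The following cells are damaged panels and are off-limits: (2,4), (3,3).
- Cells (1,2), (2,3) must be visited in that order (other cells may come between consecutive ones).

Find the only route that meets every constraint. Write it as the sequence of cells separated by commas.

(1,1), (1,2), (2,2), (2,3), (1,3), (1,4)

The waypoints must appear in the order (1,2), (2,3), with no cell reused.
Route from (1,1): right to (1,2), down to (2,2), right to (2,3), up to (1,3), right to (1,4) — 5 moves in all.
Check: order respected ((1,2) at step 1, (2,3) at step 3).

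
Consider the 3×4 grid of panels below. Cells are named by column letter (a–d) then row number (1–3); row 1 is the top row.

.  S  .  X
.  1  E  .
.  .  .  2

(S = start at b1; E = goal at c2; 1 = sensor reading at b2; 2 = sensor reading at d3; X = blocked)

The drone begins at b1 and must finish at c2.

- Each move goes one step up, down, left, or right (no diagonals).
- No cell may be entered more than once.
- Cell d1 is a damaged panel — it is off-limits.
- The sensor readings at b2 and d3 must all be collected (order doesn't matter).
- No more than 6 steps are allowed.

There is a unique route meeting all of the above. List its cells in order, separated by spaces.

b1 b2 b3 c3 d3 d2 c2

The 6-move cap with required stops at b2, d3 leaves no slack for detours.
Route from b1: 2× down (reaching b3), 2× right (reaching d3), up to d2, left to c2 — 6 moves in all.
Check: all required cells visited; 6 ≤ 6 moves.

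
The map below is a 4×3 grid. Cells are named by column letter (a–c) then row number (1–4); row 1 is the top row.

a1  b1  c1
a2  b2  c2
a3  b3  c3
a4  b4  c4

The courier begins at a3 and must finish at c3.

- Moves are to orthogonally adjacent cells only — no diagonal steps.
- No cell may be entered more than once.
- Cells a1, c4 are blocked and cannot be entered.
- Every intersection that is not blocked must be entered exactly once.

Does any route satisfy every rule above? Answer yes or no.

Colour the cells like a checkerboard: each orthogonal step flips colour, so a Hamiltonian route alternates colours. Here there are 5 cells of one colour and 5 of the other, with start on the same colour as the goal — the counts and endpoints can't be arranged into an alternating sequence of length 10, so no Hamiltonian route exists.

no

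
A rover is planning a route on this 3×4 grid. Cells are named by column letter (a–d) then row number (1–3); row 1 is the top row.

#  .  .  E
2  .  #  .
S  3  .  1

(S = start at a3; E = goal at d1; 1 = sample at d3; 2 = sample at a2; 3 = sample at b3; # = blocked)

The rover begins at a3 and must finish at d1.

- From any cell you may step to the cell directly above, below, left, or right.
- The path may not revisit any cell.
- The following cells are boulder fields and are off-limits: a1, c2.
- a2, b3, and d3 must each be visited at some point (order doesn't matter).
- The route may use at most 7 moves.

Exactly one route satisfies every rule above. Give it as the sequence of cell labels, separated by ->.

The budget equals the shortest possible length, so every move has to be on a shortest route through the required cells.
Route from a3: up to a2, right to b2, down to b3, 2× right (reaching d3), 2× up (reaching d1) — 7 moves in all.
Check: all required cells visited; 7 ≤ 7 moves.

a3 -> a2 -> b2 -> b3 -> c3 -> d3 -> d2 -> d1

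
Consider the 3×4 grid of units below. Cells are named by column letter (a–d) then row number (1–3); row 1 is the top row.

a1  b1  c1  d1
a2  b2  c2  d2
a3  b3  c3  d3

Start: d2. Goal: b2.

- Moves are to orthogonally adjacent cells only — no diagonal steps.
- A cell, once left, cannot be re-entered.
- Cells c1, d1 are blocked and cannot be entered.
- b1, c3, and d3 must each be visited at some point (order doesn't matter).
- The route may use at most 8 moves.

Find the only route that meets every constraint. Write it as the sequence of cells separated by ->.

The 8-move cap with required stops at b1, c3, d3 leaves no slack for detours.
Route from d2: down to d3, 3× left (reaching a3), 2× up (reaching a1), right to b1, down to b2 — 8 moves in all.
Check: all required cells visited; 8 ≤ 8 moves.

d2 -> d3 -> c3 -> b3 -> a3 -> a2 -> a1 -> b1 -> b2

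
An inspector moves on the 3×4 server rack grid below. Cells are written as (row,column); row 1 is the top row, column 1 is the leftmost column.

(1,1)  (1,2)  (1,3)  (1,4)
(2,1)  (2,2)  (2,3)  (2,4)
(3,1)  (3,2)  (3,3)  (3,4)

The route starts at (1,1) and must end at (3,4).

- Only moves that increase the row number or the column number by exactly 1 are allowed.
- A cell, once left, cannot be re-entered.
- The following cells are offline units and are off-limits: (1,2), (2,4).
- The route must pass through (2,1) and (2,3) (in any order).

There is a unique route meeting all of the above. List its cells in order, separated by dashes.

(1,1) - (2,1) - (2,2) - (2,3) - (3,3) - (3,4)

Moves only go right or down, so the column and row indices never decrease.
Route from (1,1): down to (2,1), 2× right (reaching (2,3)), down to (3,3), right to (3,4) — 5 moves in all.
Check: all required cells visited.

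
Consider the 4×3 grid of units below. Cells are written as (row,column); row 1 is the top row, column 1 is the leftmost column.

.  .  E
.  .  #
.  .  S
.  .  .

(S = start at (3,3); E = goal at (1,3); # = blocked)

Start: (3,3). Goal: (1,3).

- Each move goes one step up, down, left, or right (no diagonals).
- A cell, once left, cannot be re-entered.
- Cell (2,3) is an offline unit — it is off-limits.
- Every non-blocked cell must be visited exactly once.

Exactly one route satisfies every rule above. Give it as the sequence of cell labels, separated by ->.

(3,3) -> (4,3) -> (4,2) -> (4,1) -> (3,1) -> (3,2) -> (2,2) -> (2,1) -> (1,1) -> (1,2) -> (1,3)

Need to visit all 11 open cells exactly once, starting at (3,3) and ending at (1,3).
Cell (1,1) has only two open neighbours ((2,1) and (1,2)), so the path must pass straight through it: one of those is the cell it's entered from and the other is where it exits.
Route from (3,3): down 1 to (4,3), left 2 to (4,1), up 1 to (3,1), right 1 to (3,2), up 1 to (2,2), left 1 to (2,1), up 1 to (1,1), right 2 to (1,3) — 10 moves in all.
Check: all 11 open cells covered.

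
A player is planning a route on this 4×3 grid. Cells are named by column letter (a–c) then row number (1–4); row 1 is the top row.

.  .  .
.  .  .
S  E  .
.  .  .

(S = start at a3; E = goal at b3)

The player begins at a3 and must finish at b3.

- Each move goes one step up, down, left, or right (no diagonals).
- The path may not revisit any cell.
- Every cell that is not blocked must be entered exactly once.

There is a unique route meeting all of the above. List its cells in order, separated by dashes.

Need to visit all 12 open cells exactly once, starting at a3 and ending at b3.
Cell c1 has only two open neighbours (c2 and b1), so the path must pass straight through it: one of those is the cell it's entered from and the other is where it exits.
Route from a3: down to a4, 2× right (reaching c4), 3× up (reaching c1), 2× left (reaching a1), down to a2, right to b2, down to b3 — 11 moves in all.
Check: all 12 open cells covered.

a3 - a4 - b4 - c4 - c3 - c2 - c1 - b1 - a1 - a2 - b2 - b3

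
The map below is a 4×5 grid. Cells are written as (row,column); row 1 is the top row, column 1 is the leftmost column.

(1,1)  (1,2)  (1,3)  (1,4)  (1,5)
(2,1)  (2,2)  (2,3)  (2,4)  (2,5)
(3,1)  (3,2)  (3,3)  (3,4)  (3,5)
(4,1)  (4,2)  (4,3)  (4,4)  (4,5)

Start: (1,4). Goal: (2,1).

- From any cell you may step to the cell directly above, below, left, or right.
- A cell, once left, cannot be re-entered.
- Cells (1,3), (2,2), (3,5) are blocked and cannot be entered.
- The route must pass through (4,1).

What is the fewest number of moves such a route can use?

8

Any route passes through (4,1) somewhere between (1,4) and (2,1). Summing Manhattan distances along the two legs ((1,4) → (4,1) → (2,1)) gives a lower bound of 6 + 2 = 8 moves.
A route of 8 moves achieves this: (1,4) → (2,4) → (3,4) → (4,4) → (4,3) → (4,2) → (4,1) → (3,1) → (2,1).
Since 8 matches the lower bound, it is optimal.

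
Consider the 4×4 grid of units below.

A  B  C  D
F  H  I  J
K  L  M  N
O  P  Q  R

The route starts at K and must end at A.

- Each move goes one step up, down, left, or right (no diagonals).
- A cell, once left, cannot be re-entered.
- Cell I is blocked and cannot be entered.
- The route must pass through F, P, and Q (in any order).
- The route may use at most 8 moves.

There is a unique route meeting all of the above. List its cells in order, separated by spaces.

K O P Q M L H F A

The budget equals the shortest possible length, so every move has to be on a shortest route through the required cells.
Route from K: down to O, 2× right (reaching Q), up to M, left to L, up to H, left to F, up to A — 8 moves in all.
Check: all required cells visited; 8 ≤ 8 moves.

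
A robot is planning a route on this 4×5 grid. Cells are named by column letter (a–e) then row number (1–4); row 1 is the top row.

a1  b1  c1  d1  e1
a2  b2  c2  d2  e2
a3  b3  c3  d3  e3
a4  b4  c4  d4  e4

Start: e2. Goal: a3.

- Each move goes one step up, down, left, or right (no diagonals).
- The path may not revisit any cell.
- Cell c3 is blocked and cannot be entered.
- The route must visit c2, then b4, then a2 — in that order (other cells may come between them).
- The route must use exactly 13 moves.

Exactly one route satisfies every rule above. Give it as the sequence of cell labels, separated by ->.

The waypoints must appear in the order c2, b4, a2, with no cell reused.
Route from e2: up 1 to e1, left 2 to c1, down 1 to c2, right 1 to d2, down 2 to d4, left 2 to b4, up 2 to b2, left 1 to a2, down 1 to a3 — 13 moves in all.
Check: order respected (c2 at step 4, b4 at step 9, a2 at step 12); 13 moves as required.

e2 -> e1 -> d1 -> c1 -> c2 -> d2 -> d3 -> d4 -> c4 -> b4 -> b3 -> b2 -> a2 -> a3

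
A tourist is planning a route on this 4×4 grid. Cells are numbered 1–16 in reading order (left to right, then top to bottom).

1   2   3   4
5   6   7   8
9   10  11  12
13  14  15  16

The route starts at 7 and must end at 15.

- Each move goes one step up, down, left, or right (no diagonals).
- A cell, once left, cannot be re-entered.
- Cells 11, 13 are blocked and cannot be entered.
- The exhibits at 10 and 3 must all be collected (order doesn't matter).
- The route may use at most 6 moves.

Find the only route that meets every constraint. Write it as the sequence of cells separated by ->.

The 6-move cap with required stops at 10, 3 leaves no slack for detours.
Route from 7: up to 3, left to 2, 3× down (reaching 14), right to 15 — 6 moves in all.
Check: all required cells visited; 6 ≤ 6 moves.

7 -> 3 -> 2 -> 6 -> 10 -> 14 -> 15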